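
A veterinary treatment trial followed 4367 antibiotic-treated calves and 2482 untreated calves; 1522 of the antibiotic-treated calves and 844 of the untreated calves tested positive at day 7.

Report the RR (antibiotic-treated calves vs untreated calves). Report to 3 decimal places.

RR = 1.025

risk, antibiotic-treated calves = 1522/4367 = 0.3485
risk, untreated calves = 844/2482 = 0.3400
RR = 0.3485 / 0.3400 = 1.025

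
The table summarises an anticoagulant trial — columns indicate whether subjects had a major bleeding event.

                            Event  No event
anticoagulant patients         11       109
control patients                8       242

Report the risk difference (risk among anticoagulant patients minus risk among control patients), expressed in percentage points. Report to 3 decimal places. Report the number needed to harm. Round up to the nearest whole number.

RD = 5.967; NNH = 17

risk, anticoagulant patients = 11/120 = 0.09167
risk, control patients = 8/250 = 0.03200
risk difference = 0.09167 − 0.03200 = 0.05967 → 5.967 percentage points
absolute risk difference = 0.059667
1 / 0.059667 = 16.760 → round up → 17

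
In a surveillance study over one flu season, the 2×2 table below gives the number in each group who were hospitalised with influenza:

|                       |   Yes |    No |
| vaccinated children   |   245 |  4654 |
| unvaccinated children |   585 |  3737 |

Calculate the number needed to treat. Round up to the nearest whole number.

NNT = 12

risk, vaccinated children = 245/4899 = 0.050010
risk, unvaccinated children = 585/4322 = 0.135354
absolute risk difference = 0.085344
1 / 0.085344 = 11.717 → round up → 12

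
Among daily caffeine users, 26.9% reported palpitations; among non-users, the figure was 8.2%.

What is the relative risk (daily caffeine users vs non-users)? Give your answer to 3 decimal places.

RR = 0.2690 / 0.0820 = 3.280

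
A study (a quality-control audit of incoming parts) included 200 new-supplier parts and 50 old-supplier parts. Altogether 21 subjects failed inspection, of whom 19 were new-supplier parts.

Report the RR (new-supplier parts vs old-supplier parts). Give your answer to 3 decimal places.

RR: 2.375

new-supplier parts without the outcome: 200 − 19 = 181
old-supplier parts with the outcome: 21 − 19 = 2
old-supplier parts without the outcome: 50 − 2 = 48
risk, new-supplier parts = 19/200 = 0.09500
risk, old-supplier parts = 2/50 = 0.04000
RR = 0.09500 / 0.04000 = 2.375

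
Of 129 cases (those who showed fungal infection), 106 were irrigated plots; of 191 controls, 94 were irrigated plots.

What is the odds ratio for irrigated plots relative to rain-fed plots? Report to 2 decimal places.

OR: 4.76

odds, irrigated plots = 106/94 = 1.1277
odds, rain-fed plots = 23/97 = 0.2371
OR = 1.1277 / 0.2371 = 4.76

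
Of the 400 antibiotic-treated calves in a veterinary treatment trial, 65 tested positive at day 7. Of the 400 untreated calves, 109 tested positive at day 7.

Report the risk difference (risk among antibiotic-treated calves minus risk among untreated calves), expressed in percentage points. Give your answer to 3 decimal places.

-11.000

risk, antibiotic-treated calves = 65/400 = 0.1625
risk, untreated calves = 109/400 = 0.2725
risk difference = 0.1625 − 0.2725 = -0.1100 → -11.000 percentage points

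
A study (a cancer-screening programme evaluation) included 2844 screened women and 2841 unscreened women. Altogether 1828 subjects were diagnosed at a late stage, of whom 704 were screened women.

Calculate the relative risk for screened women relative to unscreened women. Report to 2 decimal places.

RR = 0.63

screened women without the outcome: 2844 − 704 = 2140
unscreened women with the outcome: 1828 − 704 = 1124
unscreened women without the outcome: 2841 − 1124 = 1717
risk, screened women = 704/2844 = 0.2475
risk, unscreened women = 1124/2841 = 0.3956
RR = 0.2475 / 0.3956 = 0.63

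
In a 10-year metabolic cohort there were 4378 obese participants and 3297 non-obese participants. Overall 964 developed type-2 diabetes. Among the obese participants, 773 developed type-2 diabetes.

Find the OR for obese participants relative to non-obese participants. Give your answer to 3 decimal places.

3.487

obese participants without the outcome: 4378 − 773 = 3605
non-obese participants with the outcome: 964 − 773 = 191
non-obese participants without the outcome: 3297 − 191 = 3106
OR = (773 × 3106) / (3605 × 191) = 2400938/688555 ≈ 3.487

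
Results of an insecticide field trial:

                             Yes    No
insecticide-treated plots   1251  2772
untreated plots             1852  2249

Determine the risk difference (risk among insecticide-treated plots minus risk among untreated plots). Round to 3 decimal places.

RD ≈ -0.141

risk, insecticide-treated plots = 1251/4023 = 0.3110
risk, untreated plots = 1852/4101 = 0.4516
risk difference = 0.3110 − 0.4516 = -0.141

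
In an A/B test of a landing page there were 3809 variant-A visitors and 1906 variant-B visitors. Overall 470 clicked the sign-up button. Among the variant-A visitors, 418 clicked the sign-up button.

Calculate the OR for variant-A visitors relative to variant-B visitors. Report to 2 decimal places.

variant-A visitors without the outcome: 3809 − 418 = 3391
variant-B visitors with the outcome: 470 − 418 = 52
variant-B visitors without the outcome: 1906 − 52 = 1854
odds, variant-A visitors = 418/3391 = 0.12327
odds, variant-B visitors = 52/1854 = 0.02805
OR = 0.12327 / 0.02805 = 4.39

OR = 4.39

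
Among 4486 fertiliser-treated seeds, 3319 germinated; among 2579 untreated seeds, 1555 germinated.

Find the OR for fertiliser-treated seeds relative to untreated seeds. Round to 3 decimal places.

OR = (3319 × 1024) / (1167 × 1555) = 3398656/1814685 ≈ 1.873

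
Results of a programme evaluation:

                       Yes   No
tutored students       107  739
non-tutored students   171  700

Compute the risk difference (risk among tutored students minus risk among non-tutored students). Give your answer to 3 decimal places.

-0.070

risk, tutored students = 107/846 = 0.1265
risk, non-tutored students = 171/871 = 0.1963
risk difference = 0.1265 − 0.1963 = -0.070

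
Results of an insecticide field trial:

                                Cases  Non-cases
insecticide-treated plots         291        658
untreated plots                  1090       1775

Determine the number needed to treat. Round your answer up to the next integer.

risk, insecticide-treated plots = 291/949 = 0.306639
risk, untreated plots = 1090/2865 = 0.380454
absolute risk difference = 0.073815
1 / 0.073815 = 13.547 → round up → 14

NNT: 14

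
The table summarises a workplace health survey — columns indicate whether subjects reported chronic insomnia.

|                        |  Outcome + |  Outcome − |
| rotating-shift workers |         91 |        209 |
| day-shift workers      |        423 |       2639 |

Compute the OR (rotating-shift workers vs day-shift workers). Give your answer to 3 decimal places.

odds, rotating-shift workers = 91/209 = 0.4354
odds, day-shift workers = 423/2639 = 0.1603
OR = 0.4354 / 0.1603 = 2.716

2.716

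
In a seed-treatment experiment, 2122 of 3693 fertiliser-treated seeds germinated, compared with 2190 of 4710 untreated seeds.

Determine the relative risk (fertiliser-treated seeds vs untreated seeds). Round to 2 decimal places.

risk, fertiliser-treated seeds = 2122/3693 = 0.5746
risk, untreated seeds = 2190/4710 = 0.4650
RR = 0.5746 / 0.4650 = 1.24

RR ≈ 1.24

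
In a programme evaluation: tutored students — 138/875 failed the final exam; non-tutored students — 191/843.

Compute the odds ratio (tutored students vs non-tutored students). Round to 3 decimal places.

0.639

odds, tutored students = 138/737 = 0.1872
odds, non-tutored students = 191/652 = 0.2929
OR = 0.1872 / 0.2929 = 0.639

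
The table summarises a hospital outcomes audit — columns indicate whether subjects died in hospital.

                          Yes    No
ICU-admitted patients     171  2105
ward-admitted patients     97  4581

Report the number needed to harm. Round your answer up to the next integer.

NNH: 19

risk, ICU-admitted patients = 171/2276 = 0.075132
risk, ward-admitted patients = 97/4678 = 0.020735
absolute risk difference = 0.054396
1 / 0.054396 = 18.384 → round up → 19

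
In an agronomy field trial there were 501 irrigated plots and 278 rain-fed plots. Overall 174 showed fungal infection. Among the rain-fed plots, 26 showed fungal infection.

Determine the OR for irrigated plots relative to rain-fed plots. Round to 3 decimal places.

OR = 4.064

irrigated plots with the outcome: 174 − 26 = 148
irrigated plots without the outcome: 501 − 148 = 353
rain-fed plots without the outcome: 278 − 26 = 252
OR = (148 × 252) / (353 × 26) = 37296/9178 ≈ 4.064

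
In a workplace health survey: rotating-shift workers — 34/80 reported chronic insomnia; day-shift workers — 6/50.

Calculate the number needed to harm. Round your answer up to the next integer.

risk, rotating-shift workers = 34/80 = 0.425000
risk, day-shift workers = 6/50 = 0.120000
absolute risk difference = 0.305000
1 / 0.305000 = 3.279 → round up → 4

NNH: 4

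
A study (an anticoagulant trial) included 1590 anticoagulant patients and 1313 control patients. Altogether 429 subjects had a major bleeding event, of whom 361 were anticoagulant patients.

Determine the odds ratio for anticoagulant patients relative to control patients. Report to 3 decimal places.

anticoagulant patients without the outcome: 1590 − 361 = 1229
control patients with the outcome: 429 − 361 = 68
control patients without the outcome: 1313 − 68 = 1245
OR = (361 × 1245) / (1229 × 68) = 449445/83572 ≈ 5.378

OR: 5.378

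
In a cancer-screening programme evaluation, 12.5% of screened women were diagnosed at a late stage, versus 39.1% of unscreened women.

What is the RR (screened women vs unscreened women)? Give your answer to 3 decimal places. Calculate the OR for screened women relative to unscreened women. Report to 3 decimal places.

RR = 0.1250 / 0.3910 = 0.320
odds, screened women = 0.1250/0.8750 = 0.1429
odds, unscreened women = 0.3910/0.6090 = 0.6420
OR = 0.1429 / 0.6420 = 0.223

RR = 0.320; OR = 0.223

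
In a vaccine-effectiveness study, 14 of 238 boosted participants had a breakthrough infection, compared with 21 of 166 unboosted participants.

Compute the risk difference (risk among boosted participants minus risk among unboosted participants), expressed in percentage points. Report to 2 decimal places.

RD ≈ -6.77

risk, boosted participants = 14/238 = 0.0588
risk, unboosted participants = 21/166 = 0.1265
risk difference = 0.0588 − 0.1265 = -0.0677 → -6.77 percentage points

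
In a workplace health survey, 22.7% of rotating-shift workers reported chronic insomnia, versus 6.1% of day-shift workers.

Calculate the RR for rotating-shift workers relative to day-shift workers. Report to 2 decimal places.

RR = 0.2270 / 0.0610 = 3.72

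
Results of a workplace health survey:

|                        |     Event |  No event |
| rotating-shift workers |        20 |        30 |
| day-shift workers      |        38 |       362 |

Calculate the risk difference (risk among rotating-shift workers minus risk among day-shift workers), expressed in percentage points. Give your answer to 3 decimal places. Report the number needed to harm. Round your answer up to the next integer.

RD = 30.500; NNH = 4

risk, rotating-shift workers = 20/50 = 0.4000
risk, day-shift workers = 38/400 = 0.0950
risk difference = 0.4000 − 0.0950 = 0.3050 → 30.500 percentage points
absolute risk difference = 0.305000
1 / 0.305000 = 3.279 → round up → 4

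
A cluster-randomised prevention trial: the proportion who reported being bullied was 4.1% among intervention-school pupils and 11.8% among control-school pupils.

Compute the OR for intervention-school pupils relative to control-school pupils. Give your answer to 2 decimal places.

0.32

odds, intervention-school pupils = 0.04100/0.95900 = 0.04275
odds, control-school pupils = 0.11800/0.88200 = 0.13379
OR = 0.04275 / 0.13379 = 0.32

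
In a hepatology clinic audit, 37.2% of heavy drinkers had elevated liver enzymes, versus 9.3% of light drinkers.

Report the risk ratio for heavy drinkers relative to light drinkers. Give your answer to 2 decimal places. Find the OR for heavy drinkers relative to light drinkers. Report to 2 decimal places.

RR = 4.00; OR = 5.78

RR = 0.3720 / 0.0930 = 4.00
odds, heavy drinkers = 0.3720/0.6280 = 0.5924
odds, light drinkers = 0.0930/0.9070 = 0.1025
OR = 0.5924 / 0.1025 = 5.78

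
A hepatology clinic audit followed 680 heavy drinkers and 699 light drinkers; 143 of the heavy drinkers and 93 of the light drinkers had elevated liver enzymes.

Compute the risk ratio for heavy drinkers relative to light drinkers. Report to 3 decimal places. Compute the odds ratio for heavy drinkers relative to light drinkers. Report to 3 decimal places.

RR = 1.581; OR = 1.735

risk, heavy drinkers = 143/680 = 0.2103
risk, light drinkers = 93/699 = 0.1330
RR = 0.2103 / 0.1330 = 1.581
OR = (143 × 606) / (537 × 93) = 86658/49941 ≈ 1.735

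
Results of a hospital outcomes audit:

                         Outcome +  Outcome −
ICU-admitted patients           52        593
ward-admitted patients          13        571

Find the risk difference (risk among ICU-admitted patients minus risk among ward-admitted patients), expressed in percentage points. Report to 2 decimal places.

risk, ICU-admitted patients = 52/645 = 0.08062
risk, ward-admitted patients = 13/584 = 0.02226
risk difference = 0.08062 − 0.02226 = 0.05836 → 5.84 percentage points

5.84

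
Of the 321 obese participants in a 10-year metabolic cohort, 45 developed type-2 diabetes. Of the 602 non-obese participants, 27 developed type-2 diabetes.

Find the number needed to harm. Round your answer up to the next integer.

risk, obese participants = 45/321 = 0.140187
risk, non-obese participants = 27/602 = 0.044850
absolute risk difference = 0.095336
1 / 0.095336 = 10.489 → round up → 11

11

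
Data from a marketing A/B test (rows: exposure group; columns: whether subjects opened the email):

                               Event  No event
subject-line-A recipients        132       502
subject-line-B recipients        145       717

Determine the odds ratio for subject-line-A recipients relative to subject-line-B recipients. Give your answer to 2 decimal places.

OR = (132 × 717) / (502 × 145) = 94644/72790 ≈ 1.30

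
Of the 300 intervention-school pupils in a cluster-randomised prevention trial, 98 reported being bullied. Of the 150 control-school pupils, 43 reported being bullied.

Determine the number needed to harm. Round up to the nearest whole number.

NNH: 25

risk, intervention-school pupils = 98/300 = 0.326667
risk, control-school pupils = 43/150 = 0.286667
absolute risk difference = 0.040000
1 / 0.040000 = 25.000 → round up → 25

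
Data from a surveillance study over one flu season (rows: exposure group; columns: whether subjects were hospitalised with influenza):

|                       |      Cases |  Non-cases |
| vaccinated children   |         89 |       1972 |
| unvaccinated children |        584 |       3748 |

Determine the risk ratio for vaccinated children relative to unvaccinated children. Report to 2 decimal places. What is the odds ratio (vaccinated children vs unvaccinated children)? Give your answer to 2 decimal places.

RR = 0.32; OR = 0.29

risk, vaccinated children = 89/2061 = 0.04318
risk, unvaccinated children = 584/4332 = 0.13481
RR = 0.04318 / 0.13481 = 0.32
OR = (89 × 3748) / (1972 × 584) = 333572/1151648 ≈ 0.29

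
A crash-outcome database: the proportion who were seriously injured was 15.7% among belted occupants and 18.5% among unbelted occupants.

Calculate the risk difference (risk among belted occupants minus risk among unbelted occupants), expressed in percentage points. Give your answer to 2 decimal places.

RD ≈ -2.80

risk difference = 0.1570 − 0.1850 = -0.0280 → -2.80 percentage points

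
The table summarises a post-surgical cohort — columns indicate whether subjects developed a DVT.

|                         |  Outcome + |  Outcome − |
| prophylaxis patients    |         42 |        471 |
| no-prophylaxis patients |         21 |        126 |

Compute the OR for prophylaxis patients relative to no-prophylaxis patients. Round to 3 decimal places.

OR = (42 × 126) / (471 × 21) = 5292/9891 ≈ 0.535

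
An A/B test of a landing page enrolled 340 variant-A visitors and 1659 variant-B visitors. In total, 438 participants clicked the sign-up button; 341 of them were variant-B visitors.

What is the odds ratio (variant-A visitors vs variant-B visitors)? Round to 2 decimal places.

OR: 1.54

variant-A visitors with the outcome: 438 − 341 = 97
variant-A visitors without the outcome: 340 − 97 = 243
variant-B visitors without the outcome: 1659 − 341 = 1318
OR = (97 × 1318) / (243 × 341) = 127846/82863 ≈ 1.54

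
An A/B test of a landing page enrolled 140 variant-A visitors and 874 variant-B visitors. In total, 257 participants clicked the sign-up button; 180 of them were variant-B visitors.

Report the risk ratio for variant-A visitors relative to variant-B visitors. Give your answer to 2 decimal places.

variant-A visitors with the outcome: 257 − 180 = 77
variant-A visitors without the outcome: 140 − 77 = 63
variant-B visitors without the outcome: 874 − 180 = 694
risk, variant-A visitors = 77/140 = 0.5500
risk, variant-B visitors = 180/874 = 0.2059
RR = 0.5500 / 0.2059 = 2.67

RR: 2.67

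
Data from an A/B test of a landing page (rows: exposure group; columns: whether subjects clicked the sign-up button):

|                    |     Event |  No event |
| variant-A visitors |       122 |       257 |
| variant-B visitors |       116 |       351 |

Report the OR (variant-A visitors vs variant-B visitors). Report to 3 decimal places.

OR = (122 × 351) / (257 × 116) = 42822/29812 ≈ 1.436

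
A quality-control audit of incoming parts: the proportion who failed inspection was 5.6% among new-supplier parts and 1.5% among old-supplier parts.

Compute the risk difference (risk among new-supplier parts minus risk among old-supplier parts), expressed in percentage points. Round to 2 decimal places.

risk difference = 0.05600 − 0.01500 = 0.04100 → 4.10 percentage points

4.10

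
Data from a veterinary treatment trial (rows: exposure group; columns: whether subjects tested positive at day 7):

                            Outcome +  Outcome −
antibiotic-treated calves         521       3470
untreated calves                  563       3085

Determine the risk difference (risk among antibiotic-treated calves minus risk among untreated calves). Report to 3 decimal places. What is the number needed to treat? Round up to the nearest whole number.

risk, antibiotic-treated calves = 521/3991 = 0.1305
risk, untreated calves = 563/3648 = 0.1543
risk difference = 0.1305 − 0.1543 = -0.024
absolute risk difference = 0.023787
1 / 0.023787 = 42.040 → round up → 43

RD = -0.024; NNT = 43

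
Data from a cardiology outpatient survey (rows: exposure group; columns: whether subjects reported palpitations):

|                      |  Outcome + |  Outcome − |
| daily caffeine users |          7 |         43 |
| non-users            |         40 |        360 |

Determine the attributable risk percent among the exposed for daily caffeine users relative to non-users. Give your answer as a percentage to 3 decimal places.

AR% = 28.571%

risk, daily caffeine users = 7/50 = 0.1400
risk, non-users = 40/400 = 0.1000
AR% = (0.1400 − 0.1000) / 0.1400 = 0.2857 → 28.571%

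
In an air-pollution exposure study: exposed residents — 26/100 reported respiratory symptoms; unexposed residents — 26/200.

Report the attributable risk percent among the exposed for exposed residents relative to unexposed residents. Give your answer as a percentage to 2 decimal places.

risk, exposed residents = 26/100 = 0.2600
risk, unexposed residents = 26/200 = 0.1300
AR% = (0.2600 − 0.1300) / 0.2600 = 0.5000 → 50.00%

AR% ≈ 50.00%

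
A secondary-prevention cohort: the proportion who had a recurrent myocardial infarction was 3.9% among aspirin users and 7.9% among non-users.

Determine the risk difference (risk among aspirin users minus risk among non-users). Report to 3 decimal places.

risk difference = 0.03900 − 0.07900 = -0.040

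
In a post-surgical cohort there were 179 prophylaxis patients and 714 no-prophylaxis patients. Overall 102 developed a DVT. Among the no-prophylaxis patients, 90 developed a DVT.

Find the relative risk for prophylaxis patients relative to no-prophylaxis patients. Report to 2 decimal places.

0.53

prophylaxis patients with the outcome: 102 − 90 = 12
prophylaxis patients without the outcome: 179 − 12 = 167
no-prophylaxis patients without the outcome: 714 − 90 = 624
risk, prophylaxis patients = 12/179 = 0.0670
risk, no-prophylaxis patients = 90/714 = 0.1261
RR = 0.0670 / 0.1261 = 0.53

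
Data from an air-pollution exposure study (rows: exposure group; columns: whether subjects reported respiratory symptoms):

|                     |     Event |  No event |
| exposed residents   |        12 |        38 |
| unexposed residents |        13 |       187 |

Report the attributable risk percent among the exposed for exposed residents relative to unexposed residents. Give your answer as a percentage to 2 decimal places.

risk, exposed residents = 12/50 = 0.2400
risk, unexposed residents = 13/200 = 0.0650
AR% = (0.2400 − 0.0650) / 0.2400 = 0.7292 → 72.92%

AR% = 72.92%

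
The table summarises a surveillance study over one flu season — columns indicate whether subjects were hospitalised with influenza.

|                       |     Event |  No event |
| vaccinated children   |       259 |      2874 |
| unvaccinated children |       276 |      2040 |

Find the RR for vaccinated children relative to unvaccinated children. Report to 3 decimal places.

RR = 0.694

risk, vaccinated children = 259/3133 = 0.0827
risk, unvaccinated children = 276/2316 = 0.1192
RR = 0.0827 / 0.1192 = 0.694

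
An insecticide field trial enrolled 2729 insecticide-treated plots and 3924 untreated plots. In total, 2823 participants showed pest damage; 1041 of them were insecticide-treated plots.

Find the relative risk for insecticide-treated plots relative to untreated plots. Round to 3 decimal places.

insecticide-treated plots without the outcome: 2729 − 1041 = 1688
untreated plots with the outcome: 2823 − 1041 = 1782
untreated plots without the outcome: 3924 − 1782 = 2142
risk, insecticide-treated plots = 1041/2729 = 0.3815
risk, untreated plots = 1782/3924 = 0.4541
RR = 0.3815 / 0.4541 = 0.840

0.840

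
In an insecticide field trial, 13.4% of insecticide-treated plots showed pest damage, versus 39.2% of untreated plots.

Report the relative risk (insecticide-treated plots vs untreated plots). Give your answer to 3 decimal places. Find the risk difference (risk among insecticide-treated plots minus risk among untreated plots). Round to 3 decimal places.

RR = 0.1340 / 0.3920 = 0.342
risk difference = 0.1340 − 0.3920 = -0.258

RR = 0.342; RD = -0.258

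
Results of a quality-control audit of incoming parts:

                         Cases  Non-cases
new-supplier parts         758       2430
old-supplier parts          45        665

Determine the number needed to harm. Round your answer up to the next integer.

6

risk, new-supplier parts = 758/3188 = 0.237767
risk, old-supplier parts = 45/710 = 0.063380
absolute risk difference = 0.174386
1 / 0.174386 = 5.734 → round up → 6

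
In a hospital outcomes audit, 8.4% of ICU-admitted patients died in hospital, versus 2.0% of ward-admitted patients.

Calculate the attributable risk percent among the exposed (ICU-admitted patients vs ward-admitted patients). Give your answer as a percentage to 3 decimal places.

AR% = (0.08400 − 0.02000) / 0.08400 = 0.7619 → 76.190%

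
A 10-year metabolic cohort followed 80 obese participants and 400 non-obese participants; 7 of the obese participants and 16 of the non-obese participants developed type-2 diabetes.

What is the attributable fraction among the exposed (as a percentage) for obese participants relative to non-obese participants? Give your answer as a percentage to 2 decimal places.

risk, obese participants = 7/80 = 0.08750
risk, non-obese participants = 16/400 = 0.04000
AR% = (0.08750 − 0.04000) / 0.08750 = 0.5429 → 54.29%

AR% ≈ 54.29%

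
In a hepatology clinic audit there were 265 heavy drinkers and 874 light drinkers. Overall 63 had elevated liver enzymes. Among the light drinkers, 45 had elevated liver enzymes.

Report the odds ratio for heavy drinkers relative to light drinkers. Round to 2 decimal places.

1.34

heavy drinkers with the outcome: 63 − 45 = 18
heavy drinkers without the outcome: 265 − 18 = 247
light drinkers without the outcome: 874 − 45 = 829
OR = (18 × 829) / (247 × 45) = 14922/11115 ≈ 1.34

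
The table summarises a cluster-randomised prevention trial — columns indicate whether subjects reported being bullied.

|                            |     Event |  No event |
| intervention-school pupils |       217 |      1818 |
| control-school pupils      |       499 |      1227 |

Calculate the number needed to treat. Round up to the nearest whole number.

6

risk, intervention-school pupils = 217/2035 = 0.106634
risk, control-school pupils = 499/1726 = 0.289108
absolute risk difference = 0.182474
1 / 0.182474 = 5.480 → round up → 6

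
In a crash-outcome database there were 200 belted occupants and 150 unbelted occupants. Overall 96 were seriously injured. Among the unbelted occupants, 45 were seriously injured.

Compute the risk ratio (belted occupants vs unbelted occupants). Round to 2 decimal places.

0.85

belted occupants with the outcome: 96 − 45 = 51
belted occupants without the outcome: 200 − 51 = 149
unbelted occupants without the outcome: 150 − 45 = 105
risk, belted occupants = 51/200 = 0.2550
risk, unbelted occupants = 45/150 = 0.3000
RR = 0.2550 / 0.3000 = 0.85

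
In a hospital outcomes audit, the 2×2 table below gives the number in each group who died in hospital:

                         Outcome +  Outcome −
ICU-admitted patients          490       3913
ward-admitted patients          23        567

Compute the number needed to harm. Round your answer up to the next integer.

risk, ICU-admitted patients = 490/4403 = 0.111288
risk, ward-admitted patients = 23/590 = 0.038983
absolute risk difference = 0.072305
1 / 0.072305 = 13.830 → round up → 14

14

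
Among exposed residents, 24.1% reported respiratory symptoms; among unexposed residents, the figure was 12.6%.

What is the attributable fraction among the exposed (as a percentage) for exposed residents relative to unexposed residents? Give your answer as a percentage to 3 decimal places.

AR% = (0.2410 − 0.1260) / 0.2410 = 0.4772 → 47.718%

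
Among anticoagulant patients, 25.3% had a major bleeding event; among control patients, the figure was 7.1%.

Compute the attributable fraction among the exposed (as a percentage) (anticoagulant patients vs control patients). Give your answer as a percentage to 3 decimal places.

AR% = (0.2530 − 0.0710) / 0.2530 = 0.7194 → 71.937%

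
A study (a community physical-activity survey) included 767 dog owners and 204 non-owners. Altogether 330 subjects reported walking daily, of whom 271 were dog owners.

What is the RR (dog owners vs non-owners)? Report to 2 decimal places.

dog owners without the outcome: 767 − 271 = 496
non-owners with the outcome: 330 − 271 = 59
non-owners without the outcome: 204 − 59 = 145
risk, dog owners = 271/767 = 0.3533
risk, non-owners = 59/204 = 0.2892
RR = 0.3533 / 0.2892 = 1.22

RR = 1.22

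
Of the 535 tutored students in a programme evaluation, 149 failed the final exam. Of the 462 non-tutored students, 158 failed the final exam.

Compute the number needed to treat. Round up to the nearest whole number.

16

risk, tutored students = 149/535 = 0.278505
risk, non-tutored students = 158/462 = 0.341991
absolute risk difference = 0.063487
1 / 0.063487 = 15.751 → round up → 16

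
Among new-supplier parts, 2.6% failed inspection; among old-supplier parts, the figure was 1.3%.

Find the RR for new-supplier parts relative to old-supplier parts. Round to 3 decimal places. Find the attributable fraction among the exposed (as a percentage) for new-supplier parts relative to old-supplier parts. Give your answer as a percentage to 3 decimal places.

RR = 2.000; AR% = 50.000%

RR = 0.02600 / 0.01300 = 2.000
AR% = (0.02600 − 0.01300) / 0.02600 = 0.5000 → 50.000%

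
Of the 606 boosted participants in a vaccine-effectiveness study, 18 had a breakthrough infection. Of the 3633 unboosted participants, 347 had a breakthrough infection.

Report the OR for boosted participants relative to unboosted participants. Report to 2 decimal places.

OR = (18 × 3286) / (588 × 347) = 59148/204036 ≈ 0.29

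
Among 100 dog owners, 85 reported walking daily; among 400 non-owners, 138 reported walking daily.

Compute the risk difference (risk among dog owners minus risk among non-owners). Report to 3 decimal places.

risk, dog owners = 85/100 = 0.8500
risk, non-owners = 138/400 = 0.3450
risk difference = 0.8500 − 0.3450 = 0.505

0.505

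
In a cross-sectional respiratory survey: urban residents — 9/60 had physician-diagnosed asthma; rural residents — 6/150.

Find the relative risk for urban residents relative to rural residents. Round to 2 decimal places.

RR = 3.75

risk, urban residents = 9/60 = 0.15000
risk, rural residents = 6/150 = 0.04000
RR = 0.15000 / 0.04000 = 3.75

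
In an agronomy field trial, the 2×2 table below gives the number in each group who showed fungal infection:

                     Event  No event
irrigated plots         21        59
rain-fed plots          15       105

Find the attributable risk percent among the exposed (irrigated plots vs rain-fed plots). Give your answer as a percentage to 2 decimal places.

risk, irrigated plots = 21/80 = 0.2625
risk, rain-fed plots = 15/120 = 0.1250
AR% = (0.2625 − 0.1250) / 0.2625 = 0.5238 → 52.38%

AR%: 52.38%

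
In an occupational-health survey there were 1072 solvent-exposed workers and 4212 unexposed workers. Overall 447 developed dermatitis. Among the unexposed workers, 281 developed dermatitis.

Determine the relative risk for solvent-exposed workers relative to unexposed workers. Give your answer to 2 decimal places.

2.32

solvent-exposed workers with the outcome: 447 − 281 = 166
solvent-exposed workers without the outcome: 1072 − 166 = 906
unexposed workers without the outcome: 4212 − 281 = 3931
risk, solvent-exposed workers = 166/1072 = 0.1549
risk, unexposed workers = 281/4212 = 0.0667
RR = 0.1549 / 0.0667 = 2.32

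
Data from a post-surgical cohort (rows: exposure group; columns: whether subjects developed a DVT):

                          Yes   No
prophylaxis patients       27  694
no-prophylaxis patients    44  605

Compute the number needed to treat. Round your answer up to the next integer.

NNT: 33

risk, prophylaxis patients = 27/721 = 0.037448
risk, no-prophylaxis patients = 44/649 = 0.067797
absolute risk difference = 0.030349
1 / 0.030349 = 32.950 → round up → 33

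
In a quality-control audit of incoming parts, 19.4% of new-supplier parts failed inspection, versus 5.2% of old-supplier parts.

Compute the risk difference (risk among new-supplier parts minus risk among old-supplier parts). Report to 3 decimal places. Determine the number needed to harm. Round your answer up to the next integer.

risk difference = 0.1940 − 0.0520 = 0.142
absolute risk difference = 0.142000
1 / 0.142000 = 7.042 → round up → 8

RD = 0.142; NNH = 8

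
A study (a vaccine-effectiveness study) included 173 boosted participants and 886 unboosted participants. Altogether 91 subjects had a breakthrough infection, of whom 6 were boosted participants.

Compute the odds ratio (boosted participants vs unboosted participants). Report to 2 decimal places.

boosted participants without the outcome: 173 − 6 = 167
unboosted participants with the outcome: 91 − 6 = 85
unboosted participants without the outcome: 886 − 85 = 801
OR = (6 × 801) / (167 × 85) = 4806/14195 ≈ 0.34

OR ≈ 0.34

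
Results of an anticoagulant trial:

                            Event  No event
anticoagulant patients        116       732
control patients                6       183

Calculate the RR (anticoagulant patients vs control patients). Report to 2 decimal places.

risk, anticoagulant patients = 116/848 = 0.13679
risk, control patients = 6/189 = 0.03175
RR = 0.13679 / 0.03175 = 4.31

RR: 4.31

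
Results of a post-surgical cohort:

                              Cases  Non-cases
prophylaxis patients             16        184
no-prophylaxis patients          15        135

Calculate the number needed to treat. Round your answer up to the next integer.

risk, prophylaxis patients = 16/200 = 0.080000
risk, no-prophylaxis patients = 15/150 = 0.100000
absolute risk difference = 0.020000
1 / 0.020000 = 50.000 → round up → 50

NNT = 50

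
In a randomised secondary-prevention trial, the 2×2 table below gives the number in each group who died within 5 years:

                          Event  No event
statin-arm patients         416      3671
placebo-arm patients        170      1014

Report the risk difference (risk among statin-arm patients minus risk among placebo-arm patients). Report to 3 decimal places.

risk, statin-arm patients = 416/4087 = 0.1018
risk, placebo-arm patients = 170/1184 = 0.1436
risk difference = 0.1018 − 0.1436 = -0.042

-0.042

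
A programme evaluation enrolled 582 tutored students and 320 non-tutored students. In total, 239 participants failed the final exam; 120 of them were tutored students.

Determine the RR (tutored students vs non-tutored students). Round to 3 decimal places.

tutored students without the outcome: 582 − 120 = 462
non-tutored students with the outcome: 239 − 120 = 119
non-tutored students without the outcome: 320 − 119 = 201
risk, tutored students = 120/582 = 0.2062
risk, non-tutored students = 119/320 = 0.3719
RR = 0.2062 / 0.3719 = 0.554

RR ≈ 0.554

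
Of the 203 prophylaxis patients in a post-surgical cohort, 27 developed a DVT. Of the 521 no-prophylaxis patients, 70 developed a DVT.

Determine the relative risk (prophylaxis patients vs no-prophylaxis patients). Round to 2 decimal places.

risk, prophylaxis patients = 27/203 = 0.1330
risk, no-prophylaxis patients = 70/521 = 0.1344
RR = 0.1330 / 0.1344 = 0.99

0.99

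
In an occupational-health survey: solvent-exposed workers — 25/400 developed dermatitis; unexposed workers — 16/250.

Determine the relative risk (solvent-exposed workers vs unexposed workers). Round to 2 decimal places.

RR: 0.98

risk, solvent-exposed workers = 25/400 = 0.0625
risk, unexposed workers = 16/250 = 0.0640
RR = 0.0625 / 0.0640 = 0.98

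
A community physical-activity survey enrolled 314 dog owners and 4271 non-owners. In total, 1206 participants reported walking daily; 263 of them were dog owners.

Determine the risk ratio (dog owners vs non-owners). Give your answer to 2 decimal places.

dog owners without the outcome: 314 − 263 = 51
non-owners with the outcome: 1206 − 263 = 943
non-owners without the outcome: 4271 − 943 = 3328
risk, dog owners = 263/314 = 0.8376
risk, non-owners = 943/4271 = 0.2208
RR = 0.8376 / 0.2208 = 3.79

3.79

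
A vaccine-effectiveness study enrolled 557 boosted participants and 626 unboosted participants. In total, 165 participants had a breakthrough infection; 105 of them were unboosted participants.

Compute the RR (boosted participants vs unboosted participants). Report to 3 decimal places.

boosted participants with the outcome: 165 − 105 = 60
boosted participants without the outcome: 557 − 60 = 497
unboosted participants without the outcome: 626 − 105 = 521
risk, boosted participants = 60/557 = 0.1077
risk, unboosted participants = 105/626 = 0.1677
RR = 0.1077 / 0.1677 = 0.642

RR ≈ 0.642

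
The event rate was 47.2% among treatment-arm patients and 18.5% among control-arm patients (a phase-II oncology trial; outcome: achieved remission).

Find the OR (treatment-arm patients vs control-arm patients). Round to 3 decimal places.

3.938

odds, treatment-arm patients = 0.4720/0.5280 = 0.8939
odds, control-arm patients = 0.1850/0.8150 = 0.2270
OR = 0.8939 / 0.2270 = 3.938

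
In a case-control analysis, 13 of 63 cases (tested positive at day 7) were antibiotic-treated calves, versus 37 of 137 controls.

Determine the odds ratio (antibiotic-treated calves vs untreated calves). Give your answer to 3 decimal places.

OR: 0.703

odds, antibiotic-treated calves = 13/37 = 0.3514
odds, untreated calves = 50/100 = 0.5000
OR = 0.3514 / 0.5000 = 0.703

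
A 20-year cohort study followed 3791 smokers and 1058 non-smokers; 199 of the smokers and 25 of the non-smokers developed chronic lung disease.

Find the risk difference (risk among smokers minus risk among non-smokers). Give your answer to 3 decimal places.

RD = 0.029

risk, smokers = 199/3791 = 0.05249
risk, non-smokers = 25/1058 = 0.02363
risk difference = 0.05249 − 0.02363 = 0.029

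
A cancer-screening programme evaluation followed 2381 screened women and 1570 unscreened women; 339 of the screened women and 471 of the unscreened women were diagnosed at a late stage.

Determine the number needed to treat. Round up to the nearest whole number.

risk, screened women = 339/2381 = 0.142377
risk, unscreened women = 471/1570 = 0.300000
absolute risk difference = 0.157623
1 / 0.157623 = 6.344 → round up → 7

NNT: 7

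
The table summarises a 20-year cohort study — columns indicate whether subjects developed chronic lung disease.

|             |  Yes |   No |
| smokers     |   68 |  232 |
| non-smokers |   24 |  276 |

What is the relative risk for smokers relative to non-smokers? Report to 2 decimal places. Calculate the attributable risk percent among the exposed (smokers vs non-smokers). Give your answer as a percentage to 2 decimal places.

risk, smokers = 68/300 = 0.2267
risk, non-smokers = 24/300 = 0.0800
RR = 0.2267 / 0.0800 = 2.83
AR% = (0.2267 − 0.0800) / 0.2267 = 0.6471 → 64.71%

RR = 2.83; AR% = 64.71%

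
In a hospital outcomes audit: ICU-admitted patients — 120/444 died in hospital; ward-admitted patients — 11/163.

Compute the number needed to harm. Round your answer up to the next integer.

5

risk, ICU-admitted patients = 120/444 = 0.270270
risk, ward-admitted patients = 11/163 = 0.067485
absolute risk difference = 0.202786
1 / 0.202786 = 4.931 → round up → 5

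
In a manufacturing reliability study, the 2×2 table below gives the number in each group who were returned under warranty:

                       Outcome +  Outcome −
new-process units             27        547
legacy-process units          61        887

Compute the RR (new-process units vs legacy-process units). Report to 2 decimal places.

risk, new-process units = 27/574 = 0.04704
risk, legacy-process units = 61/948 = 0.06435
RR = 0.04704 / 0.06435 = 0.73

0.73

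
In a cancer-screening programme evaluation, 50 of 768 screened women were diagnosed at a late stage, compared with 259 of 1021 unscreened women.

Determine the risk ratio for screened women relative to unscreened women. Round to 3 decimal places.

RR ≈ 0.257

risk, screened women = 50/768 = 0.0651
risk, unscreened women = 259/1021 = 0.2537
RR = 0.0651 / 0.2537 = 0.257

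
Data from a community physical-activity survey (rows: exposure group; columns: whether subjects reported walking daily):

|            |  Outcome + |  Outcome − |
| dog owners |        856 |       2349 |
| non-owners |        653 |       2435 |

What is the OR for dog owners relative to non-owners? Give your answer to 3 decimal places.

OR = (856 × 2435) / (2349 × 653) = 2084360/1533897 ≈ 1.359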